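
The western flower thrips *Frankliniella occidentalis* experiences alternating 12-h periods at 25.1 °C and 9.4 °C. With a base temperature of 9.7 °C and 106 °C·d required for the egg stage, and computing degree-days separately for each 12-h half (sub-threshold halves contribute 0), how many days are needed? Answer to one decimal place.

13.8 days

Day half: max(0, 25.1 − 9.7) × 0.5 = 15.4 × 0.5 = 7.70 DD.
Night half: max(0, 9.4 − 9.7) × 0.5 = 0.0 × 0.5 = 0.00 DD.
Per 24 h: 7.70 DD/day.
Duration = 106 / 7.70 = 13.766 ≈ 13.8 days.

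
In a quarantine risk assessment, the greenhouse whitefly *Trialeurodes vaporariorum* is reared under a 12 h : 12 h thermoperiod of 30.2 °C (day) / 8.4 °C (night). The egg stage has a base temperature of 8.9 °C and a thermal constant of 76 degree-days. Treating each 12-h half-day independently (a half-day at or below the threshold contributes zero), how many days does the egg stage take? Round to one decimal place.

Day half: max(0, 30.2 − 8.9) × 0.5 = 21.3 × 0.5 = 10.65 DD.
Night half: max(0, 8.4 − 8.9) × 0.5 = 0.0 × 0.5 = 0.00 DD.
Per 24 h: 10.65 DD/day.
Duration = 76 / 10.65 = 7.136 ≈ 7.1 days.

7.1 days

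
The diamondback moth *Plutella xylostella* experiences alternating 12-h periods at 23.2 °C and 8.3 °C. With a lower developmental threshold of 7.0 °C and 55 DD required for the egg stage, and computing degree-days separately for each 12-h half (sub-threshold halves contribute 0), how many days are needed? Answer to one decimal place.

6.3 days

Day half: max(0, 23.2 − 7.0) × 0.5 = 16.2 × 0.5 = 8.10 DD.
Night half: max(0, 8.3 − 7.0) × 0.5 = 1.3 × 0.5 = 0.65 DD.
Per 24 h: 8.75 DD/day.
Duration = 55 / 8.75 = 6.286 ≈ 6.3 days.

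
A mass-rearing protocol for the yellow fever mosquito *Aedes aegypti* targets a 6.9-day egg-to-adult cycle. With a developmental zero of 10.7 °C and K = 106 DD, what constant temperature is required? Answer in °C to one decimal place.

26.1 °C

Required daily accumulation = 106 / 6.9 = 15.362 DD/day.
T = T_base + 15.362 = 10.7 + 15.362 = 26.062 ≈ 26.1 °C.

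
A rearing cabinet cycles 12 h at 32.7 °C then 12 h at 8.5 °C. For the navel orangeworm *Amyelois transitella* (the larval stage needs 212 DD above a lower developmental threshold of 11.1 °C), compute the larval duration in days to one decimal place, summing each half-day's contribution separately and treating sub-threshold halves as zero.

Day half: max(0, 32.7 − 11.1) × 0.5 = 21.6 × 0.5 = 10.80 DD.
Night half: max(0, 8.5 − 11.1) × 0.5 = 0.0 × 0.5 = 0.00 DD.
Per 24 h: 10.80 DD/day.
Duration = 212 / 10.80 = 19.630 ≈ 19.6 days.

19.6 days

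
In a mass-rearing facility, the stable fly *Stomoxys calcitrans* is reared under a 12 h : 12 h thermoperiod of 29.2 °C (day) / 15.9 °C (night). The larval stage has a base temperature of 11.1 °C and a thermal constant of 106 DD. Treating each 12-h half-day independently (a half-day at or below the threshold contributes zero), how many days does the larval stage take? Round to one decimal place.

9.3 days

Day half: max(0, 29.2 − 11.1) × 0.5 = 18.1 × 0.5 = 9.05 DD.
Night half: max(0, 15.9 − 11.1) × 0.5 = 4.8 × 0.5 = 2.40 DD.
Per 24 h: 11.45 DD/day.
Duration = 106 / 11.45 = 9.258 ≈ 9.3 days.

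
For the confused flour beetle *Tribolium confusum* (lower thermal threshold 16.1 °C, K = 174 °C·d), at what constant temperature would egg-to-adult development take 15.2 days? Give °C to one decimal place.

Required daily accumulation = 174 / 15.2 = 11.447 DD/day.
T = T_base + 11.447 = 16.1 + 11.447 = 27.547 ≈ 27.5 °C.

27.5 °C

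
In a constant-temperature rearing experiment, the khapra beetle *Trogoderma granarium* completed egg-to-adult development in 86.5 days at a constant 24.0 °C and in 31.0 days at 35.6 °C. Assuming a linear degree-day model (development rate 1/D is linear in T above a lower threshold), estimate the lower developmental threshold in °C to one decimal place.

Equal thermal constants: D₁(T₁ − T_b) = D₂(T₂ − T_b).
86.5·(24.0 − T_b) = 31.0·(35.6 − T_b)
T_b = (86.5·24.0 − 31.0·35.6) / (86.5 − 31.0) = 972.40 / 55.5 = 17.521 °C ≈ 17.5 °C.

17.5 °C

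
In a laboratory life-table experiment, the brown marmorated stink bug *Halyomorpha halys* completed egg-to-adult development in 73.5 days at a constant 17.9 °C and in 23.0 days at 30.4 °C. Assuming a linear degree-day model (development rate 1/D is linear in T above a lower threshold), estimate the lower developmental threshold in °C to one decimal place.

12.2 °C

Equal thermal constants: D₁(T₁ − T_b) = D₂(T₂ − T_b).
73.5·(17.9 − T_b) = 23.0·(30.4 − T_b)
T_b = (73.5·17.9 − 23.0·30.4) / (73.5 − 23.0) = 616.45 / 50.5 = 12.207 °C ≈ 12.2 °C.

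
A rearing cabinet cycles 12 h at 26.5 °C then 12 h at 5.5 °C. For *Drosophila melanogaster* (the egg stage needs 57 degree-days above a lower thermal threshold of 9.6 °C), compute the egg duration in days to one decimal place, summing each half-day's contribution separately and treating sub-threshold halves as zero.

Day half: max(0, 26.5 − 9.6) × 0.5 = 16.9 × 0.5 = 8.45 DD.
Night half: max(0, 5.5 − 9.6) × 0.5 = 0.0 × 0.5 = 0.00 DD.
Per 24 h: 8.45 DD/day.
Duration = 57 / 8.45 = 6.746 ≈ 6.7 days.

6.7 days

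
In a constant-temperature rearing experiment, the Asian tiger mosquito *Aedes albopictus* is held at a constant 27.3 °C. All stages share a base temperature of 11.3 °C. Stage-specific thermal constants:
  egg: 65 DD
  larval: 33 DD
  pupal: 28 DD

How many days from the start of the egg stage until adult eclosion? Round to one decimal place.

7.9 days

Daily accumulation at 27.3 °C = 27.3 − 11.3 = 16.0 DD/day.
Total K = 65 + 33 + 28 = 126 DD.
Total duration = 126 / 16.0 = 7.875 ≈ 7.9 days.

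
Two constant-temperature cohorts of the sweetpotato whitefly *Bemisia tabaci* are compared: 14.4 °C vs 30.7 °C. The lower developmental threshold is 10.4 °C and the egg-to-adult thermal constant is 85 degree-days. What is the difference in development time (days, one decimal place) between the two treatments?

At 14.4 °C: 85 / (14.4 − 10.4) = 85 / 4.0 = 21.250 d.
At 30.7 °C: 85 / (30.7 − 10.4) = 85 / 20.3 = 4.187 d.
Difference = |21.250 − 4.187| = 17.063 ≈ 17.1 days.

17.1 days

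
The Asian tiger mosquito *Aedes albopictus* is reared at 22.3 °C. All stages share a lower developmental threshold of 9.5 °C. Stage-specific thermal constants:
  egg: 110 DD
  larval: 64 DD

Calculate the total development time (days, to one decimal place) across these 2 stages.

Daily accumulation at 22.3 °C = 22.3 − 9.5 = 12.8 DD/day.
Total K = 110 + 64 = 174 DD.
Total duration = 174 / 12.8 = 13.594 ≈ 13.6 days.

13.6 days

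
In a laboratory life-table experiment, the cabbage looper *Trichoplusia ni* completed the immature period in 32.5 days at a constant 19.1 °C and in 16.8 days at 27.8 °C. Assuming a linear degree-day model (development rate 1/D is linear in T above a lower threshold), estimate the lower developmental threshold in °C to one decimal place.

Under the model K = D·(T − T_b), so D₁·(T₁ − T_b) = D₂·(T₂ − T_b).
32.5·(19.1 − T_b) = 16.8·(27.8 − T_b)
T_b = (32.5·19.1 − 16.8·27.8) / (32.5 − 16.8) = 153.71 / 15.7 = 9.790 °C ≈ 9.8 °C.

9.8 °C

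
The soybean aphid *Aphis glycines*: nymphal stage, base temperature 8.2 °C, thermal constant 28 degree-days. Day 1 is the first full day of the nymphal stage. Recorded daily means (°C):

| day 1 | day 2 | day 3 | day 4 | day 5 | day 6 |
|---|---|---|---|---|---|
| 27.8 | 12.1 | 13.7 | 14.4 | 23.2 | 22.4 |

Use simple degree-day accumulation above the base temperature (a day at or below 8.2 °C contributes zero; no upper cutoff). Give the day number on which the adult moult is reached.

day 3

Daily DD above 8.2 °C: 19.6, 3.9, 5.5, 6.2, 15.0, 14.2.
Cumulative: 19.6, 23.5, 29.0, 35.2, 50.2, 64.4.
The total first reaches 28 DD on day 3.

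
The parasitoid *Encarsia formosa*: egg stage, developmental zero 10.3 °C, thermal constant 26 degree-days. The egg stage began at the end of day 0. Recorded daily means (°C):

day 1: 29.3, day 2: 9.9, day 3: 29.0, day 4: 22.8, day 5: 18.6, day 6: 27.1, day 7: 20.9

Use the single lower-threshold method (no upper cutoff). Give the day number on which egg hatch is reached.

Daily DD above 10.3 °C: 19.0, 0.0, 18.7, 12.5, 8.3, 16.8, 10.6.
Cumulative: 19.0, 19.0, 37.7, 50.2, 58.5, 75.3, 85.9.
The total first reaches 26 DD on day 3.

day 3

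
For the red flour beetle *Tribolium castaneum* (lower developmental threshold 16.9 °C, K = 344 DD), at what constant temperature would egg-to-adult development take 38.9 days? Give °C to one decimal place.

25.7 °C

Required daily accumulation = 344 / 38.9 = 8.843 DD/day.
T = T_base + 8.843 = 16.9 + 8.843 = 25.743 ≈ 25.7 °C.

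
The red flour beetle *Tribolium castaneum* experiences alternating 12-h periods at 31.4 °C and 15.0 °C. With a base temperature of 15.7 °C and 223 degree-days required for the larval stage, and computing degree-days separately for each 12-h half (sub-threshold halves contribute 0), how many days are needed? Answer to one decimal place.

Day half: max(0, 31.4 − 15.7) × 0.5 = 15.7 × 0.5 = 7.85 DD.
Night half: max(0, 15.0 − 15.7) × 0.5 = 0.0 × 0.5 = 0.00 DD.
Per 24 h: 7.85 DD/day.
Duration = 223 / 7.85 = 28.408 ≈ 28.4 days.

28.4 days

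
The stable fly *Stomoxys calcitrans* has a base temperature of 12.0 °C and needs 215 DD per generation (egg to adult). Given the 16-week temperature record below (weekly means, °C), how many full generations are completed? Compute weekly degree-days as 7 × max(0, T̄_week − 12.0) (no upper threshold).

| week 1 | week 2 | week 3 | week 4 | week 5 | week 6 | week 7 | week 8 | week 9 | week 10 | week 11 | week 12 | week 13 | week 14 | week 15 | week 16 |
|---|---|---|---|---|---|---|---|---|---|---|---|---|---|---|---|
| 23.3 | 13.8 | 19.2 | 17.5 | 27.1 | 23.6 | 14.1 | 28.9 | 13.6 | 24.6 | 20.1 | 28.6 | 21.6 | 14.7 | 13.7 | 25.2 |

4 generations

Weekly DD (7 × max(0, T̄ − 12.0)): 79.1, 12.6, 50.4, 38.5, 105.7, 81.2, 14.7, 118.3, 11.2, 88.2, 56.7, 116.2, 67.2, 18.9, 11.9, 92.4.
Season total = 963.2 DD.
Complete generations = ⌊963.2 / 215⌋ = 4.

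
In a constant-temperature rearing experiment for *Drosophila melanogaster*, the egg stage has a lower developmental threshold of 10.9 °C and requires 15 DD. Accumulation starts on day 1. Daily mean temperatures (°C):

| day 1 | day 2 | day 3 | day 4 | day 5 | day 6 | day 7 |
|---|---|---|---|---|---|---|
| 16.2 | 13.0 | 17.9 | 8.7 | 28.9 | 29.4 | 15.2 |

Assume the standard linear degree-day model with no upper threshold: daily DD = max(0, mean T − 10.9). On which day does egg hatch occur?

Daily DD above 10.9 °C: 5.3, 2.1, 7.0, 0.0, 18.0, 18.5, 4.3.
Cumulative: 5.3, 7.4, 14.4, 14.4, 32.4, 50.9, 55.2.
The total first reaches 15 DD on day 5.

day 5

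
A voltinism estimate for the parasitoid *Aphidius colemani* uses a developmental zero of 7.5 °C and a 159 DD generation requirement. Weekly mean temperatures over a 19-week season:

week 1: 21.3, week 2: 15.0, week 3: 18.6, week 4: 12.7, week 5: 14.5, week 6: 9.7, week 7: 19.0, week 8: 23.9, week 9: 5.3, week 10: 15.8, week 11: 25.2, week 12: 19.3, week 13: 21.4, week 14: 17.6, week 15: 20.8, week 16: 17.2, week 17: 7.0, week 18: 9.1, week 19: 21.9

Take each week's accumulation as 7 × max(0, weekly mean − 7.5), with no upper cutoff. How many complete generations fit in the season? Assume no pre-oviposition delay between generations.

7 generations

Weekly DD (7 × max(0, T̄ − 7.5)): 96.6, 52.5, 77.7, 36.4, 49.0, 15.4, 80.5, 114.8, 0.0, 58.1, 123.9, 82.6, 97.3, 70.7, 93.1, 67.9, 0.0, 11.2, 100.8.
Season total = 1228.5 DD.
Complete generations = ⌊1228.5 / 159⌋ = 7.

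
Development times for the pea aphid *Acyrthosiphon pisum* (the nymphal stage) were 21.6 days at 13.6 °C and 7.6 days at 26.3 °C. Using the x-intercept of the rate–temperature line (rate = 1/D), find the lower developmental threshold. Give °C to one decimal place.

Linear rate model ⇒ the product D·(T − T_b) is constant across temperatures.
21.6·(13.6 − T_b) = 7.6·(26.3 − T_b)
T_b = (21.6·13.6 − 7.6·26.3) / (21.6 − 7.6) = 93.88 / 14.0 = 6.706 °C ≈ 6.7 °C.

6.7 °C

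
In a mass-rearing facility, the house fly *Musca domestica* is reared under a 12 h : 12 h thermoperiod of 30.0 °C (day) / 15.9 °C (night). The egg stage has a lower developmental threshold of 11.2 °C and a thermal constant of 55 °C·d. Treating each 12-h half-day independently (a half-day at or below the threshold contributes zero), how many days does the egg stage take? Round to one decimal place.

Day half: max(0, 30.0 − 11.2) × 0.5 = 18.8 × 0.5 = 9.40 DD.
Night half: max(0, 15.9 − 11.2) × 0.5 = 4.7 × 0.5 = 2.35 DD.
Per 24 h: 11.75 DD/day.
Duration = 55 / 11.75 = 4.681 ≈ 4.7 days.

4.7 days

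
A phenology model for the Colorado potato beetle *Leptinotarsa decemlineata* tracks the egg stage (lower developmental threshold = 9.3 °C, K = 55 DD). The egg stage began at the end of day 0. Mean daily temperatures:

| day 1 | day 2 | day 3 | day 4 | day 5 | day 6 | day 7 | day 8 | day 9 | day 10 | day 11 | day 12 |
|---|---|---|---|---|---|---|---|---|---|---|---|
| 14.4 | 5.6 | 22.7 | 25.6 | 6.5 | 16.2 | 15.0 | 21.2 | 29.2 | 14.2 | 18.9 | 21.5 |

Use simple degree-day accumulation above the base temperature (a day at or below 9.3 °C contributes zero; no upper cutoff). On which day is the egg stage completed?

day 8

Daily DD above 9.3 °C: 5.1, 0.0, 13.4, 16.3, 0.0, 6.9, 5.7, 11.9, 19.9, 4.9, 9.6, 12.2.
Cumulative: 5.1, 5.1, 18.5, 34.8, 34.8, 41.7, 47.4, 59.3, 79.2, 84.1, 93.7, 105.9.
The total first reaches 55 DD on day 8.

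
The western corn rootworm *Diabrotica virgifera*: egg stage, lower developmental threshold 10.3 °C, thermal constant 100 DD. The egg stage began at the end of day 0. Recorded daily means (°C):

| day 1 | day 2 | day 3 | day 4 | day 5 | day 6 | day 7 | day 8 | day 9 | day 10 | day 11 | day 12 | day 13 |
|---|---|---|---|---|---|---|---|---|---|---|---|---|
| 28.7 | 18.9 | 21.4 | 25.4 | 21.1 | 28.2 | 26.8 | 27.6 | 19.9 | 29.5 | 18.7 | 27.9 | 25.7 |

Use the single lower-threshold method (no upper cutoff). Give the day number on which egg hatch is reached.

Daily DD above 10.3 °C: 18.4, 8.6, 11.1, 15.1, 10.8, 17.9, 16.5, 17.3, 9.6, 19.2, 8.4, 17.6, 15.4.
Cumulative: 18.4, 27.0, 38.1, 53.2, 64.0, 81.9, 98.4, 115.7, 125.3, 144.5, 152.9, 170.5, 185.9.
The total first reaches 100 DD on day 8.

day 8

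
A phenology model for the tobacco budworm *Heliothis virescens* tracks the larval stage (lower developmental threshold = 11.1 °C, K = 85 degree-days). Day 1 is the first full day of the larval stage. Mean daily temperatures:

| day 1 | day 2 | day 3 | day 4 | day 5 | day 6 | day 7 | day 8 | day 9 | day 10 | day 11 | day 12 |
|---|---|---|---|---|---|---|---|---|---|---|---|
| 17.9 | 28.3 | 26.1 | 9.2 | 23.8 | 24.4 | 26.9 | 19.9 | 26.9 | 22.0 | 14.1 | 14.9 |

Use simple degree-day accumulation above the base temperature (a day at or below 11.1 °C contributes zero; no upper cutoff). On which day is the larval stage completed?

day 8

Daily DD above 11.1 °C: 6.8, 17.2, 15.0, 0.0, 12.7, 13.3, 15.8, 8.8, 15.8, 10.9, 3.0, 3.8.
Cumulative: 6.8, 24.0, 39.0, 39.0, 51.7, 65.0, 80.8, 89.6, 105.4, 116.3, 119.3, 123.1.
The total first reaches 85 DD on day 8.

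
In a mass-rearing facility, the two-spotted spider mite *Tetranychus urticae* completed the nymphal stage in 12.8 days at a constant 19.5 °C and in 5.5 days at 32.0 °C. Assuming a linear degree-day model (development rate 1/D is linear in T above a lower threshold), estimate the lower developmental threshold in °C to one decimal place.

10.1 °C

Under the model K = D·(T − T_b), so D₁·(T₁ − T_b) = D₂·(T₂ − T_b).
12.8·(19.5 − T_b) = 5.5·(32.0 − T_b)
T_b = (12.8·19.5 − 5.5·32.0) / (12.8 − 5.5) = 73.60 / 7.3 = 10.082 °C ≈ 10.1 °C.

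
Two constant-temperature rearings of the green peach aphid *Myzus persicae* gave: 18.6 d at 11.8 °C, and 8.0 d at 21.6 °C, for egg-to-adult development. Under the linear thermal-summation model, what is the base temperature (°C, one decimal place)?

Equal thermal constants: D₁(T₁ − T_b) = D₂(T₂ − T_b).
18.6·(11.8 − T_b) = 8.0·(21.6 − T_b)
T_b = (18.6·11.8 − 8.0·21.6) / (18.6 − 8.0) = 46.68 / 10.6 = 4.404 °C ≈ 4.4 °C.

4.4 °C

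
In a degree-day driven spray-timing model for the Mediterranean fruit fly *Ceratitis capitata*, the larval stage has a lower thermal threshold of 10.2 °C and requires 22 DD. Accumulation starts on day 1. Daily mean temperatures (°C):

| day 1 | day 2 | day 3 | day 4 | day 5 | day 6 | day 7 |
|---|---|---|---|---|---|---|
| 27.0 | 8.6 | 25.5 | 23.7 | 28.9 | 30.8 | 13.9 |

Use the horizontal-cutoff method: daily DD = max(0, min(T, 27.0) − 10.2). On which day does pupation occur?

day 3

Daily DD above 10.2 °C (capped at 16.8): 16.8, 0.0, 15.3, 13.5, 16.8, 16.8, 3.7.
Cumulative: 16.8, 16.8, 32.1, 45.6, 62.4, 79.2, 82.9.
The total first reaches 22 DD on day 3.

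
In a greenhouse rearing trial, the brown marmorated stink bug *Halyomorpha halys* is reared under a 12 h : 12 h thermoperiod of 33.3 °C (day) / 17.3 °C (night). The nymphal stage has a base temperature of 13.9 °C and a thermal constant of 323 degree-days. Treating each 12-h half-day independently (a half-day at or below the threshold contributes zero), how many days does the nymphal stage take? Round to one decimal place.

28.3 days

Day half: max(0, 33.3 − 13.9) × 0.5 = 19.4 × 0.5 = 9.70 DD.
Night half: max(0, 17.3 − 13.9) × 0.5 = 3.4 × 0.5 = 1.70 DD.
Per 24 h: 11.40 DD/day.
Duration = 323 / 11.40 = 28.333 ≈ 28.3 days.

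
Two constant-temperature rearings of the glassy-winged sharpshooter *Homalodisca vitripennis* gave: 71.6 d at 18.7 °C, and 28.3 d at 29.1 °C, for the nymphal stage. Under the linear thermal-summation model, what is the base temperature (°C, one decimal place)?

Equal thermal constants: D₁(T₁ − T_b) = D₂(T₂ − T_b).
71.6·(18.7 − T_b) = 28.3·(29.1 − T_b)
T_b = (71.6·18.7 − 28.3·29.1) / (71.6 − 28.3) = 515.39 / 43.3 = 11.903 °C ≈ 11.9 °C.

11.9 °C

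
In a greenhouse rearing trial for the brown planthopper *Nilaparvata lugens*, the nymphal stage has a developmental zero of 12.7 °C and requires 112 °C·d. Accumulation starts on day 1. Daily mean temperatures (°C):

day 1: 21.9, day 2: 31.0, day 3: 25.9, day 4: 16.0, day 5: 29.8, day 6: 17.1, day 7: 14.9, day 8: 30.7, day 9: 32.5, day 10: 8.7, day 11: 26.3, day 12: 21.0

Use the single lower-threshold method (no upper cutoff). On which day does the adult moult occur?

day 11

Daily DD above 12.7 °C: 9.2, 18.3, 13.2, 3.3, 17.1, 4.4, 2.2, 18.0, 19.8, 0.0, 13.6, 8.3.
Cumulative: 9.2, 27.5, 40.7, 44.0, 61.1, 65.5, 67.7, 85.7, 105.5, 105.5, 119.1, 127.4.
The total first reaches 112 DD on day 11.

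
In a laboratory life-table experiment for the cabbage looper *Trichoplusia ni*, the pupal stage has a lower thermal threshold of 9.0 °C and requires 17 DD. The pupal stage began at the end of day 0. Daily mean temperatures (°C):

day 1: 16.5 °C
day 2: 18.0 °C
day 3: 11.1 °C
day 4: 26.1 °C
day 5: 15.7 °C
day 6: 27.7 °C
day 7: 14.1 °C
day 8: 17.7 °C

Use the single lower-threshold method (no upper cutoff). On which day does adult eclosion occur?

day 3

Daily DD above 9.0 °C: 7.5, 9.0, 2.1, 17.1, 6.7, 18.7, 5.1, 8.7.
Cumulative: 7.5, 16.5, 18.6, 35.7, 42.4, 61.1, 66.2, 74.9.
The total first reaches 17 DD on day 3.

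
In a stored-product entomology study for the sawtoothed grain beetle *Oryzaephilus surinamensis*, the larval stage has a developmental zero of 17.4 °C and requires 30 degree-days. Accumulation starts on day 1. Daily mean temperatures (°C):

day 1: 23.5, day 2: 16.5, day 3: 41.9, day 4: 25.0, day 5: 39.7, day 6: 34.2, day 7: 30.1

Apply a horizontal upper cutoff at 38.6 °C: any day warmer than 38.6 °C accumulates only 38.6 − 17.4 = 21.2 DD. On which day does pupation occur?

Daily DD above 17.4 °C (capped at 21.2): 6.1, 0.0, 21.2, 7.6, 21.2, 16.8, 12.7.
Cumulative: 6.1, 6.1, 27.3, 34.9, 56.1, 72.9, 85.6.
The total first reaches 30 DD on day 4.

day 4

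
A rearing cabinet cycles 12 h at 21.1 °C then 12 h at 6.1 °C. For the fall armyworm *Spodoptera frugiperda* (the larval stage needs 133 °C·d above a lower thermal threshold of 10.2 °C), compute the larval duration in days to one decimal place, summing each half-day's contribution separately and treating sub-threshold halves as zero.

Day half: max(0, 21.1 − 10.2) × 0.5 = 10.9 × 0.5 = 5.45 DD.
Night half: max(0, 6.1 − 10.2) × 0.5 = 0.0 × 0.5 = 0.00 DD.
Per 24 h: 5.45 DD/day.
Duration = 133 / 5.45 = 24.404 ≈ 24.4 days.

24.4 days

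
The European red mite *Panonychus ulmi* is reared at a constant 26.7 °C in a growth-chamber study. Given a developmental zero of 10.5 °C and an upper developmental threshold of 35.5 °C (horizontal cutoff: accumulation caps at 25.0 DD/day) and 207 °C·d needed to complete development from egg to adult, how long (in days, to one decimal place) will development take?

Daily accumulation = 26.7 − 10.5 = 16.2 DD/day.
Duration = 207 / 16.2 = 12.778 ≈ 12.8 days.

12.8 days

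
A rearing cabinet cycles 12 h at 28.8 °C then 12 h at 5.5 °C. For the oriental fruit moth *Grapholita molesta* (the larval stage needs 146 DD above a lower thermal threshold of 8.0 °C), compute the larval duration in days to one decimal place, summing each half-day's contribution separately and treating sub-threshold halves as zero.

Day half: max(0, 28.8 − 8.0) × 0.5 = 20.8 × 0.5 = 10.40 DD.
Night half: max(0, 5.5 − 8.0) × 0.5 = 0.0 × 0.5 = 0.00 DD.
Per 24 h: 10.40 DD/day.
Duration = 146 / 10.40 = 14.038 ≈ 14.0 days.

14.0 days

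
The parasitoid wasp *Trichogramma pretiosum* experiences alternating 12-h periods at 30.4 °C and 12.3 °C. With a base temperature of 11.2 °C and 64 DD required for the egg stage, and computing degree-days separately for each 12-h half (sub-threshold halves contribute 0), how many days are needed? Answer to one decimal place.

6.3 days

Day half: max(0, 30.4 − 11.2) × 0.5 = 19.2 × 0.5 = 9.60 DD.
Night half: max(0, 12.3 − 11.2) × 0.5 = 1.1 × 0.5 = 0.55 DD.
Per 24 h: 10.15 DD/day.
Duration = 64 / 10.15 = 6.305 ≈ 6.3 days.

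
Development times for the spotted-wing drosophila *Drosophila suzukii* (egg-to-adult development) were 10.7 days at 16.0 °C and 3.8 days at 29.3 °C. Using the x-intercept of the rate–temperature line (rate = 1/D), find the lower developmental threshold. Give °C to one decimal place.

Under the model K = D·(T − T_b), so D₁·(T₁ − T_b) = D₂·(T₂ − T_b).
10.7·(16.0 − T_b) = 3.8·(29.3 − T_b)
T_b = (10.7·16.0 − 3.8·29.3) / (10.7 − 3.8) = 59.86 / 6.9 = 8.675 °C ≈ 8.7 °C.

8.7 °C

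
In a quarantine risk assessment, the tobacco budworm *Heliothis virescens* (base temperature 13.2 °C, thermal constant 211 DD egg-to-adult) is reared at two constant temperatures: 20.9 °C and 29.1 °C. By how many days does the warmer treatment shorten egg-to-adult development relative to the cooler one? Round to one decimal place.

14.1 days

At 20.9 °C: 211 / (20.9 − 13.2) = 211 / 7.7 = 27.403 d.
At 29.1 °C: 211 / (29.1 − 13.2) = 211 / 15.9 = 13.270 d.
Difference = |27.403 − 13.270| = 14.132 ≈ 14.1 days.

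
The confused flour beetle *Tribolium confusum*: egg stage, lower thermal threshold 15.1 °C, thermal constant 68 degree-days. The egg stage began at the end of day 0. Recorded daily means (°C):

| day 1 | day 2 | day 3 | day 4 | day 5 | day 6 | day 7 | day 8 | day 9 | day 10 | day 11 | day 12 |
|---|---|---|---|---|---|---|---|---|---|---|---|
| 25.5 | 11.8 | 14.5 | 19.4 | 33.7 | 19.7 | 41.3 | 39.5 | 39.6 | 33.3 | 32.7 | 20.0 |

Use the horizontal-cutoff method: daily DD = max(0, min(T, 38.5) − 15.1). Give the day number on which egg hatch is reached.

Daily DD above 15.1 °C (capped at 23.4): 10.4, 0.0, 0.0, 4.3, 18.6, 4.6, 23.4, 23.4, 23.4, 18.2, 17.6, 4.9.
Cumulative: 10.4, 10.4, 10.4, 14.7, 33.3, 37.9, 61.3, 84.7, 108.1, 126.3, 143.9, 148.8.
The total first reaches 68 DD on day 8.

day 8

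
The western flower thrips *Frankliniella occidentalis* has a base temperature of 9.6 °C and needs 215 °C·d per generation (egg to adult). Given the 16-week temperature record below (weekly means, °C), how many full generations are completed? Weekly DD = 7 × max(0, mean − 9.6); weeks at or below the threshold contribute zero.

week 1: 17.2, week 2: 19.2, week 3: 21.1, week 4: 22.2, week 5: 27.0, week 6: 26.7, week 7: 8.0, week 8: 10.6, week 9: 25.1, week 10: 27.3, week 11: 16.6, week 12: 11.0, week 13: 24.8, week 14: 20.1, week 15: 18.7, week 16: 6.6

4 generations

Weekly DD (7 × max(0, T̄ − 9.6)): 53.2, 67.2, 80.5, 88.2, 121.8, 119.7, 0.0, 7.0, 108.5, 123.9, 49.0, 9.8, 106.4, 73.5, 63.7, 0.0.
Season total = 1072.4 DD.
Complete generations = ⌊1072.4 / 215⌋ = 4.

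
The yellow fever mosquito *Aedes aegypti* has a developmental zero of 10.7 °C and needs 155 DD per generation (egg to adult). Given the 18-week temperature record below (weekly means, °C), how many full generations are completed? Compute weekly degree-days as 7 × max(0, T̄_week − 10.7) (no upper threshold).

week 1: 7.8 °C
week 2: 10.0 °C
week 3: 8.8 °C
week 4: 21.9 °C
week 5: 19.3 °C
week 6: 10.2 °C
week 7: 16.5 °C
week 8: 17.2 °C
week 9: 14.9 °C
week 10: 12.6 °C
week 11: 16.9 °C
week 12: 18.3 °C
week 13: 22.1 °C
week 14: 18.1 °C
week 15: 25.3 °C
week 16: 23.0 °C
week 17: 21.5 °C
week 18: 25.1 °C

Weekly DD (7 × max(0, T̄ − 10.7)): 0.0, 0.0, 0.0, 78.4, 60.2, 0.0, 40.6, 45.5, 29.4, 13.3, 43.4, 53.2, 79.8, 51.8, 102.2, 86.1, 75.6, 100.8.
Season total = 860.3 DD.
Complete generations = ⌊860.3 / 155⌋ = 5.

5 generations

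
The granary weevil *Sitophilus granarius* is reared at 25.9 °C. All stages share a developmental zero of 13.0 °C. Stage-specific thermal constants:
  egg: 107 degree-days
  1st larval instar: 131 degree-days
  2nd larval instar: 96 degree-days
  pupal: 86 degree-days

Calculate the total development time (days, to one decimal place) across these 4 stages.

Daily accumulation at 25.9 °C = 25.9 − 13.0 = 12.9 DD/day.
Total K = 107 + 131 + 96 + 86 = 420 DD.
Total duration = 420 / 12.9 = 32.558 ≈ 32.6 days.

32.6 days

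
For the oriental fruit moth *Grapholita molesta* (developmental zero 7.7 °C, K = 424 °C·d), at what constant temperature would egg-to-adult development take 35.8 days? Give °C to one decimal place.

19.5 °C

Required daily accumulation = 424 / 35.8 = 11.844 DD/day.
T = T_base + 11.844 = 7.7 + 11.844 = 19.544 ≈ 19.5 °C.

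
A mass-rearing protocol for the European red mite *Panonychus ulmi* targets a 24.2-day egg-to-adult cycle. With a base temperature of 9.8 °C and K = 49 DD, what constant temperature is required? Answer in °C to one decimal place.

Required daily accumulation = 49 / 24.2 = 2.025 DD/day.
T = T_base + 2.025 = 9.8 + 2.025 = 11.825 ≈ 11.8 °C.

11.8 °C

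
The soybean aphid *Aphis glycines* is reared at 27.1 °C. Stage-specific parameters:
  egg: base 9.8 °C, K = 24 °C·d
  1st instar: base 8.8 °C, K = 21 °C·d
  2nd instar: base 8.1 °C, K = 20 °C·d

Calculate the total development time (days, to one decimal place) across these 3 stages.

egg: 24 / (27.1 − 9.8) = 24 / 17.3 = 1.387 d.
1st instar: 21 / (27.1 − 8.8) = 21 / 18.3 = 1.148 d.
2nd instar: 20 / (27.1 − 8.1) = 20 / 19.0 = 1.053 d.
Sum = 3.587 ≈ 3.6 days.

3.6 days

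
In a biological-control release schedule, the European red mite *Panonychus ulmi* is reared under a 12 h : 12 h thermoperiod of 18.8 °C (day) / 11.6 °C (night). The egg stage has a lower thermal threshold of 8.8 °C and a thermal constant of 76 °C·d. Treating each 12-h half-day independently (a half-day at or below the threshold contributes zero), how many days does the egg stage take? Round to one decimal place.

Day half: max(0, 18.8 − 8.8) × 0.5 = 10.0 × 0.5 = 5.00 DD.
Night half: max(0, 11.6 − 8.8) × 0.5 = 2.8 × 0.5 = 1.40 DD.
Per 24 h: 6.40 DD/day.
Duration = 76 / 6.40 = 11.875 ≈ 11.9 days.

11.9 days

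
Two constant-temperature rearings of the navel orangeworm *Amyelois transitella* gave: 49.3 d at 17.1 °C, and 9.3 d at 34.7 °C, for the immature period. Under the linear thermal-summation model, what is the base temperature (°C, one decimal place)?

Under the model K = D·(T − T_b), so D₁·(T₁ − T_b) = D₂·(T₂ − T_b).
49.3·(17.1 − T_b) = 9.3·(34.7 − T_b)
T_b = (49.3·17.1 − 9.3·34.7) / (49.3 − 9.3) = 520.32 / 40.0 = 13.008 °C ≈ 13.0 °C.

13.0 °C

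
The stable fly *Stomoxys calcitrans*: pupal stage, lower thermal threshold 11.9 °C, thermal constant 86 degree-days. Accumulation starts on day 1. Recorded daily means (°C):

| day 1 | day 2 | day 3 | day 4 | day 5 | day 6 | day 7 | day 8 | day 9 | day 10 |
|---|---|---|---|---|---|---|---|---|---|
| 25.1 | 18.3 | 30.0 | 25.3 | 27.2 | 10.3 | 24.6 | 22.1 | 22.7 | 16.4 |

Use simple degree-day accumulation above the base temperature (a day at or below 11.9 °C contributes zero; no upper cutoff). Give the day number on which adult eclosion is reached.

day 8

Daily DD above 11.9 °C: 13.2, 6.4, 18.1, 13.4, 15.3, 0.0, 12.7, 10.2, 10.8, 4.5.
Cumulative: 13.2, 19.6, 37.7, 51.1, 66.4, 66.4, 79.1, 89.3, 100.1, 104.6.
The total first reaches 86 DD on day 8.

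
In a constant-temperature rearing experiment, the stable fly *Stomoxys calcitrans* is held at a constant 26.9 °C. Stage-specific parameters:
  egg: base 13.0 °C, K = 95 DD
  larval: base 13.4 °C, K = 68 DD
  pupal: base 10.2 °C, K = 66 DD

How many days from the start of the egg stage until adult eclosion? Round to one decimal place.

15.8 days

egg: 95 / (26.9 − 13.0) = 95 / 13.9 = 6.835 d.
larval: 68 / (26.9 − 13.4) = 68 / 13.5 = 5.037 d.
pupal: 66 / (26.9 − 10.2) = 66 / 16.7 = 3.952 d.
Sum = 15.824 ≈ 15.8 days.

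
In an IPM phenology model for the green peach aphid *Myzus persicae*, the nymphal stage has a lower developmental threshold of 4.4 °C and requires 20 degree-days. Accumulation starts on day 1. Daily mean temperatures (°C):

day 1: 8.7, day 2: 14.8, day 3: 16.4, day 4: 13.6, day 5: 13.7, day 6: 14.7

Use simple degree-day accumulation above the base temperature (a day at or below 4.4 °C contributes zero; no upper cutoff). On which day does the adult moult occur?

day 3

Daily DD above 4.4 °C: 4.3, 10.4, 12.0, 9.2, 9.3, 10.3.
Cumulative: 4.3, 14.7, 26.7, 35.9, 45.2, 55.5.
The total first reaches 20 DD on day 3.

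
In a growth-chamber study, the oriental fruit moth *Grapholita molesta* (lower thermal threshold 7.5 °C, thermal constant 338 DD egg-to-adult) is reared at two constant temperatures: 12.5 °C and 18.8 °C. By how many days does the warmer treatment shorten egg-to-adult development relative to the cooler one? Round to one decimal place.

37.7 days

At 12.5 °C: 338 / (12.5 − 7.5) = 338 / 5.0 = 67.600 d.
At 18.8 °C: 338 / (18.8 − 7.5) = 338 / 11.3 = 29.912 d.
Difference = |67.600 − 29.912| = 37.688 ≈ 37.7 days.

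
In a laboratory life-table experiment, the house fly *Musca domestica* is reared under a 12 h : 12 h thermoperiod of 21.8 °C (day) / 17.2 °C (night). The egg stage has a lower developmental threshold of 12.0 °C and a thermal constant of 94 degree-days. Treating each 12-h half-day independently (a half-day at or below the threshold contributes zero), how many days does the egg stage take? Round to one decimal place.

Day half: max(0, 21.8 − 12.0) × 0.5 = 9.8 × 0.5 = 4.90 DD.
Night half: max(0, 17.2 − 12.0) × 0.5 = 5.2 × 0.5 = 2.60 DD.
Per 24 h: 7.50 DD/day.
Duration = 94 / 7.50 = 12.533 ≈ 12.5 days.

12.5 days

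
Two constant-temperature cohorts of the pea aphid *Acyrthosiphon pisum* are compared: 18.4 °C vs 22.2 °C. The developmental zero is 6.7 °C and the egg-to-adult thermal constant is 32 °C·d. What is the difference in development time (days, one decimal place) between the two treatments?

At 18.4 °C: 32 / (18.4 − 6.7) = 32 / 11.7 = 2.735 d.
At 22.2 °C: 32 / (22.2 − 6.7) = 32 / 15.5 = 2.065 d.
Difference = |2.735 − 2.065| = 0.671 ≈ 0.7 days.

0.7 days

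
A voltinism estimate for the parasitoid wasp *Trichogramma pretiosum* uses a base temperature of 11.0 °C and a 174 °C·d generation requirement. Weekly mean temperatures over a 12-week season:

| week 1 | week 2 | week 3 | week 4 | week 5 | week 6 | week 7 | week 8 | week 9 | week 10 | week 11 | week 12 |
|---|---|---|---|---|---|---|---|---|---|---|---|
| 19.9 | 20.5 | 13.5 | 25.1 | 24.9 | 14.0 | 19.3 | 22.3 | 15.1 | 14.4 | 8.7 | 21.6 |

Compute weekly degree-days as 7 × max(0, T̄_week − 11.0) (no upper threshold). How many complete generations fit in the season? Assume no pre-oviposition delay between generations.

Weekly DD (7 × max(0, T̄ − 11.0)): 62.3, 66.5, 17.5, 98.7, 97.3, 21.0, 58.1, 79.1, 28.7, 23.8, 0.0, 74.2.
Season total = 627.2 DD.
Complete generations = ⌊627.2 / 174⌋ = 3.

3 generations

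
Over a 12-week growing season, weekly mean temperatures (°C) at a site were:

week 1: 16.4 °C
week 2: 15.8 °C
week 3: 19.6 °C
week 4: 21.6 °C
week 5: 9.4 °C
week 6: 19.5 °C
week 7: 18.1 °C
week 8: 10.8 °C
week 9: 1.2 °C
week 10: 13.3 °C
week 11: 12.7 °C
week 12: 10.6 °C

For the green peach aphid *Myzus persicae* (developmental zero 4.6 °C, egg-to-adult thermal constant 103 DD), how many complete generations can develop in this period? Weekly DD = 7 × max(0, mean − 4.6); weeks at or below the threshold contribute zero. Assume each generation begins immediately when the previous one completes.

7 generations

Weekly DD (7 × max(0, T̄ − 4.6)): 82.6, 78.4, 105.0, 119.0, 33.6, 104.3, 94.5, 43.4, 0.0, 60.9, 56.7, 42.0.
Season total = 820.4 DD.
Complete generations = ⌊820.4 / 103⌋ = 7.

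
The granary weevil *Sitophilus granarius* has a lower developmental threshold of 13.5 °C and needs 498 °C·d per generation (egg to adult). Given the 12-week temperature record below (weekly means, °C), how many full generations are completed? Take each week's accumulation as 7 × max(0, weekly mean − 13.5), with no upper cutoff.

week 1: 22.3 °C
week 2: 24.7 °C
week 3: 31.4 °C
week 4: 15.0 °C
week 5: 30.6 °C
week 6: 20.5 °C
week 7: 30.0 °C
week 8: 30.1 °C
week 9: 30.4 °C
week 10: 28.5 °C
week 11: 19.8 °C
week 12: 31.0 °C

2 generations

Weekly DD (7 × max(0, T̄ − 13.5)): 61.6, 78.4, 125.3, 10.5, 119.7, 49.0, 115.5, 116.2, 118.3, 105.0, 44.1, 122.5.
Season total = 1066.1 DD.
Complete generations = ⌊1066.1 / 498⌋ = 2.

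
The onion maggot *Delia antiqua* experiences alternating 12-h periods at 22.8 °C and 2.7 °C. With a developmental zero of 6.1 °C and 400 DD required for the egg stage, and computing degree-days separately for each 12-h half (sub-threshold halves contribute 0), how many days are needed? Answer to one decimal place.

47.9 days

Day half: max(0, 22.8 − 6.1) × 0.5 = 16.7 × 0.5 = 8.35 DD.
Night half: max(0, 2.7 − 6.1) × 0.5 = 0.0 × 0.5 = 0.00 DD.
Per 24 h: 8.35 DD/day.
Duration = 400 / 8.35 = 47.904 ≈ 47.9 days.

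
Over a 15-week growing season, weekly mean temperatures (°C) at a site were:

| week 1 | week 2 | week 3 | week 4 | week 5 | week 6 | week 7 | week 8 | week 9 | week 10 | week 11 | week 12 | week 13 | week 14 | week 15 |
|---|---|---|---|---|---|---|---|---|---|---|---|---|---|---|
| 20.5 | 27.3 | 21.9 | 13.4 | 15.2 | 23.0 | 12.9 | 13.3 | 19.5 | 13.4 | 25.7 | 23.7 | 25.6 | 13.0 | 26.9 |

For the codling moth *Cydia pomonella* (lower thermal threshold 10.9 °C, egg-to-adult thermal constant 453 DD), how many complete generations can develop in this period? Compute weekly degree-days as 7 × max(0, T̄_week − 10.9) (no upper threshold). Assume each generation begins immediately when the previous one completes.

Weekly DD (7 × max(0, T̄ − 10.9)): 67.2, 114.8, 77.0, 17.5, 30.1, 84.7, 14.0, 16.8, 60.2, 17.5, 103.6, 89.6, 102.9, 14.7, 112.0.
Season total = 922.6 DD.
Complete generations = ⌊922.6 / 453⌋ = 2.

2 generations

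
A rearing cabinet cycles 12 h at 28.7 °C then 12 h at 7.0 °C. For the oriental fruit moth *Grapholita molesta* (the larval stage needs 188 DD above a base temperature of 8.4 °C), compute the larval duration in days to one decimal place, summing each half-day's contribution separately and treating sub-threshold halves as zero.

Day half: max(0, 28.7 − 8.4) × 0.5 = 20.3 × 0.5 = 10.15 DD.
Night half: max(0, 7.0 − 8.4) × 0.5 = 0.0 × 0.5 = 0.00 DD.
Per 24 h: 10.15 DD/day.
Duration = 188 / 10.15 = 18.522 ≈ 18.5 days.

18.5 days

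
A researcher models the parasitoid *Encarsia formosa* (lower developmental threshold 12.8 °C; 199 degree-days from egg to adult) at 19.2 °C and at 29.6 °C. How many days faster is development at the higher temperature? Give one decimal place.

19.2 days

At 19.2 °C: 199 / (19.2 − 12.8) = 199 / 6.4 = 31.094 d.
At 29.6 °C: 199 / (29.6 − 12.8) = 199 / 16.8 = 11.845 d.
Difference = |31.094 − 11.845| = 19.249 ≈ 19.2 days.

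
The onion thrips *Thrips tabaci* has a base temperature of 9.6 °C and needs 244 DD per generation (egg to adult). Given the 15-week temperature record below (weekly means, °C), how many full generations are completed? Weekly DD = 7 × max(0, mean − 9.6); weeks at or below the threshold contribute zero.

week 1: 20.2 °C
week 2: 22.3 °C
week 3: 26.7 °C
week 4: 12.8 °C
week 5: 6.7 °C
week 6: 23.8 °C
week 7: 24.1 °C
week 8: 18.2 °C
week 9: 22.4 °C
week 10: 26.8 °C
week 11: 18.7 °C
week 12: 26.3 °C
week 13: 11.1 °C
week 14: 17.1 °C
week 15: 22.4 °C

4 generations

Weekly DD (7 × max(0, T̄ − 9.6)): 74.2, 88.9, 119.7, 22.4, 0.0, 99.4, 101.5, 60.2, 89.6, 120.4, 63.7, 116.9, 10.5, 52.5, 89.6.
Season total = 1109.5 DD.
Complete generations = ⌊1109.5 / 244⌋ = 4.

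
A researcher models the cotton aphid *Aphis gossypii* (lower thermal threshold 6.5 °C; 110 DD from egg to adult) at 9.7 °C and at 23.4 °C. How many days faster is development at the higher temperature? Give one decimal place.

27.9 days

At 9.7 °C: 110 / (9.7 − 6.5) = 110 / 3.2 = 34.375 d.
At 23.4 °C: 110 / (23.4 − 6.5) = 110 / 16.9 = 6.509 d.
Difference = |34.375 − 6.509| = 27.866 ≈ 27.9 days.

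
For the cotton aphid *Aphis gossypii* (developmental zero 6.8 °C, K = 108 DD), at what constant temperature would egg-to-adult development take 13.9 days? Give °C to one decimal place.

Required daily accumulation = 108 / 13.9 = 7.770 DD/day.
T = T_base + 7.770 = 6.8 + 7.770 = 14.570 ≈ 14.6 °C.

14.6 °C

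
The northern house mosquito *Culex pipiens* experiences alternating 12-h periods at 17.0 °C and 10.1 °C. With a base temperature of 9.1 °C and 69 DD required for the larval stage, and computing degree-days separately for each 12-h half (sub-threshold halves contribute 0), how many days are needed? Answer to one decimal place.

Day half: max(0, 17.0 − 9.1) × 0.5 = 7.9 × 0.5 = 3.95 DD.
Night half: max(0, 10.1 − 9.1) × 0.5 = 1.0 × 0.5 = 0.50 DD.
Per 24 h: 4.45 DD/day.
Duration = 69 / 4.45 = 15.506 ≈ 15.5 days.

15.5 days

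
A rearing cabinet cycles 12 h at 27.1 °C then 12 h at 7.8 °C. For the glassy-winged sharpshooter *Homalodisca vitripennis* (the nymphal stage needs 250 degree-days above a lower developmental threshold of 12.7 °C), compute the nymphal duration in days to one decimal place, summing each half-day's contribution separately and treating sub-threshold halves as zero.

34.7 days

Day half: max(0, 27.1 − 12.7) × 0.5 = 14.4 × 0.5 = 7.20 DD.
Night half: max(0, 7.8 − 12.7) × 0.5 = 0.0 × 0.5 = 0.00 DD.
Per 24 h: 7.20 DD/day.
Duration = 250 / 7.20 = 34.722 ≈ 34.7 days.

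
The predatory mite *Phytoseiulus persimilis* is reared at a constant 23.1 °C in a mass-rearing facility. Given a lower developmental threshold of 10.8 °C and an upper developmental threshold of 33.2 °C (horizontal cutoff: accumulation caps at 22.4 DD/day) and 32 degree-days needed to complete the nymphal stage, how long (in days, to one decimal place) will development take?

2.6 days

Daily accumulation = 23.1 − 10.8 = 12.3 DD/day.
Duration = 32 / 12.3 = 2.602 ≈ 2.6 days.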